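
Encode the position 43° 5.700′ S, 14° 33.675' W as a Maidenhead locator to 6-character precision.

IE26rv

Offset from 180°W / 90°S: lon 165.4387°, lat 46.9050°.
Field (20°×10°, letters A–R): 165.4387/20 → 8 → I, 46.9050/10 → 4 → E; chars IE.
Square (2°×1°, digits 0–9): 5.4387/2 → 2, 6.9050/1 → 6; chars 26.
Subsquare (5′×2.5′, letters a–x): 1.4387/0.0833333 → 17 → r, 0.9050/0.0416667 → 21 → v; chars rv.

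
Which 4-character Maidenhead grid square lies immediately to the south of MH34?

MH33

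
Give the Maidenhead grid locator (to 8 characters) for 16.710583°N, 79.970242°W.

FK06ar30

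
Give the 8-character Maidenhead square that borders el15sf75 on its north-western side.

Longitude extended square 7; −1 → 6.
Latitude extended square 5; +1 → 6.

EL15sf66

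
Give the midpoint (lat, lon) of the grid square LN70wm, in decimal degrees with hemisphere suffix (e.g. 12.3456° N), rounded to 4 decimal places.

Field L=11, N=13: +11·20° lon, +13·10° lat → SW at lon 40°, lat 40°.
Square 7, 0: +7·2° lon, +0·1° lat → SW at lon 54°, lat 40°.
Subsquare w=22, m=12: +22·0.0833333° lon, +12·0.0416667° lat → SW at lon 55.8333°, lat 40.5°.
Cell spans 0.0833333° lon × 0.0416667° lat. Centre is SW corner plus half of each.
latitude 40.5208° N, longitude 55.8750° E.

40.5208° N, 55.8750° E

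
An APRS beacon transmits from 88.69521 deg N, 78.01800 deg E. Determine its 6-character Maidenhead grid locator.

Shift to the Maidenhead origin (180°W, 90°S): lon 258.0180, lat 178.6952.
Field (20°×10°, letters A–R): 258.0180/20 → 12 → M, 178.6952/10 → 17 → R; chars MR.
Square (2°×1°, digits 0–9): 18.0180/2 → 9, 8.6952/1 → 8; chars 98.
Subsquare (5′×2.5′, letters a–x): 0.0180/0.0833333 → 0 → a, 0.6952/0.0416667 → 16 → q; chars aq.

MR98aq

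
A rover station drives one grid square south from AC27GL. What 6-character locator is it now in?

AC27gk

Latitude subsquare l = 11; −1 → 10 = k.
The longitude characters are unchanged.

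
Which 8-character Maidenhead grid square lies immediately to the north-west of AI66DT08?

Longitude extended square 0; −1 → -1, wraps to 9, carry into subsquare.
Longitude subsquare d = 3; −1 → 2 = c.
Latitude extended square 8; +1 → 9.

AI66ct99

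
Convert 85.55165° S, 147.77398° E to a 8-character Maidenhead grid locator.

QA34vk27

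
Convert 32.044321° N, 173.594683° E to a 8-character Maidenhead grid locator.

RM62tb10

Offset from 180°W / 90°S: lon 353.59468°, lat 122.04432°.
Field: 353.59468/20 → 17 → R, 122.04432/10 → 12 → M; chars RM.
Square: 13.59468/2 → 6, 2.04432/1 → 2; chars 62.
Subsquare: 1.59468/0.0833333 → 19 → t, 0.04432/0.0416667 → 1 → b; chars tb.
Extended square: 0.01135/0.00833333 → 1, 0.00265/0.00416667 → 0; chars 10.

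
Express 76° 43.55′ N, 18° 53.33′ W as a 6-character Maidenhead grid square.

IQ06nr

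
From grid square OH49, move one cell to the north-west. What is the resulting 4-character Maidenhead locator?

Longitude square 4; −1 → 3.
Latitude square 9; +1 → 10, wraps to 0, carry into field.
Latitude field H = 7; +1 → 8 = I.

OI30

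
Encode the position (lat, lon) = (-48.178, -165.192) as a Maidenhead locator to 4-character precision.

Offset from 180°W / 90°S: lon 14.81°, lat 41.82°.
Field: lon ⌊14.81/20⌋ = 0 → A; lat ⌊41.82/10⌋ = 4 → E.
Square: lon ⌊14.81/2⌋ = 7; lat ⌊1.82/1⌋ = 1.

AE71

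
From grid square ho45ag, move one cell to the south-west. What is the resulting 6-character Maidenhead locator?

Longitude subsquare a = 0; −1 → -1, wraps to 23 = x, carry into square.
Longitude square 4; −1 → 3.
Latitude subsquare g = 6; −1 → 5 = f.

HO35xf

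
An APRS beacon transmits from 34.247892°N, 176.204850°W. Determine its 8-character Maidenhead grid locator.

AM14vf59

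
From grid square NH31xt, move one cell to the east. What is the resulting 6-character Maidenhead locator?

NH41at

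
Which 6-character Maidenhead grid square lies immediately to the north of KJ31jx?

Latitude subsquare x = 23; +1 → 24, wraps to 0 = a, carry into square.
Latitude square 1; +1 → 2.
The longitude characters are unchanged.

KJ32ja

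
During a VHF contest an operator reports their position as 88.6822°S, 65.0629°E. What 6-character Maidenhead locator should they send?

Shift to the Maidenhead origin (180°W, 90°S): lon 245.0629, lat 1.3178.
Field (20°×10°, letters A–R): 245.0629/20 → 12 → M, 1.3178/10 → 0 → A; chars MA.
Square (2°×1°, digits 0–9): 5.0629/2 → 2, 1.3178/1 → 1; chars 21.
Subsquare (5′×2.5′, letters a–x): 1.0629/0.0833333 → 12 → m, 0.3178/0.0416667 → 7 → h; chars mh.

MA21mh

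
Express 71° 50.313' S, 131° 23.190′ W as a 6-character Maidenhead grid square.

CB48hd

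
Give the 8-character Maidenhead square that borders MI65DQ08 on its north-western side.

MI65cq99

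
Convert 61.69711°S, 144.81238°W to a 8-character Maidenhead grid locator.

BC78oh22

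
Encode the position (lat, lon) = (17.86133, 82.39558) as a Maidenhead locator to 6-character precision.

Add 180° to longitude and 90° to latitude: 262.3956, 107.8613.
Field: lon ⌊262.3956/20⌋ = 13 → N; lat ⌊107.8613/10⌋ = 10 → K.
Square: lon ⌊2.3956/2⌋ = 1; lat ⌊7.8613/1⌋ = 7.
Subsquare: lon ⌊0.3956/0.0833333⌋ = 4 → e; lat ⌊0.8613/0.0416667⌋ = 20 → u.

NK17eu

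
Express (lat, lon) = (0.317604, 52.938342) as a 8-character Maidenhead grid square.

Offset from 180°W / 90°S: lon 232.93834°, lat 90.31760°.
Field: lon ⌊232.93834/20⌋ = 11 → L; lat ⌊90.31760/10⌋ = 9 → J.
Square: lon ⌊12.93834/2⌋ = 6; lat ⌊0.31760/1⌋ = 0.
Subsquare: lon ⌊0.93834/0.0833333⌋ = 11 → l; lat ⌊0.31760/0.0416667⌋ = 7 → h.
Extended square: lon ⌊0.02168/0.00833333⌋ = 2; lat ⌊0.02594/0.00416667⌋ = 6.

LJ60lh26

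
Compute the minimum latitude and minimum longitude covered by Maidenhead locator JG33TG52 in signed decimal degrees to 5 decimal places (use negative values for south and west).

-26.74167, 7.62500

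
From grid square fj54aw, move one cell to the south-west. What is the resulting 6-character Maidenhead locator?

Longitude subsquare a = 0; −1 → -1, wraps to 23 = x, carry into square.
Longitude square 5; −1 → 4.
Latitude subsquare w = 22; −1 → 21 = v.

FJ44xv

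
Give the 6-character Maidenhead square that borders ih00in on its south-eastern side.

IH00jm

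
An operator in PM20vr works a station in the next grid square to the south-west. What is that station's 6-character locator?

PM20uq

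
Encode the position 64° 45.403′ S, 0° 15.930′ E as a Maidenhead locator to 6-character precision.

Add 180° to longitude and 90° to latitude: 180.2655, 25.2433.
Field (20°×10°, letters A–R): lon ⌊180.2655/20⌋ = 9 → J; lat ⌊25.2433/10⌋ = 2 → C.
Square (2°×1°, digits 0–9): lon ⌊0.2655/2⌋ = 0; lat ⌊5.2433/1⌋ = 5.
Subsquare (5′×2.5′, letters a–x): lon ⌊0.2655/0.0833333⌋ = 3 → d; lat ⌊0.2433/0.0416667⌋ = 5 → f.

JC05df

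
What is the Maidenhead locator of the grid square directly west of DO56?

Longitude square 5; −1 → 4.
The latitude characters are unchanged.

DO46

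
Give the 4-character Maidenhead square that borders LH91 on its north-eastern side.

MH02

Longitude square 9; +1 → 10, wraps to 0, carry into field.
Longitude field L = 11; +1 → 12 = M.
Latitude square 1; +1 → 2.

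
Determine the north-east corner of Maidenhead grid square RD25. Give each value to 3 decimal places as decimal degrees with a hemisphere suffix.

Field R=17, D=3: +17·20° lon, +3·10° lat → SW at lon 160°, lat -60°.
Square 2, 5: +2·2° lon, +5·1° lat → SW at lon 164°, lat -55°.
Cell spans 2° lon × 1° lat. NE corner is SW corner plus one full cell.
latitude 54.000° S, longitude 166.000° E.

54.000° S, 166.000° E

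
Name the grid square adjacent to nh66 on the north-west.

Longitude square 6; −1 → 5.
Latitude square 6; +1 → 7.

NH57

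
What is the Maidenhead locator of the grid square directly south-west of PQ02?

OQ91

Longitude square 0; −1 → -1, wraps to 9, carry into field.
Longitude field P = 15; −1 → 14 = O.
Latitude square 2; −1 → 1.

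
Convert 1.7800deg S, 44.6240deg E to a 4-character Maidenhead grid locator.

Add 180° to longitude and 90° to latitude: 224.62, 88.22.
Field (20°×10°, letters A–R): lon ⌊224.62/20⌋ = 11 → L; lat ⌊88.22/10⌋ = 8 → I.
Square (2°×1°, digits 0–9): lon ⌊4.62/2⌋ = 2; lat ⌊8.22/1⌋ = 8.

LI28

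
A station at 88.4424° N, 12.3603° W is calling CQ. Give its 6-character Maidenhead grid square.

IR38tk

Shift to the Maidenhead origin (180°W, 90°S): lon 167.6397, lat 178.4424.
Field: lon ⌊167.6397/20⌋ = 8 → I; lat ⌊178.4424/10⌋ = 17 → R.
Square: lon ⌊7.6397/2⌋ = 3; lat ⌊8.4424/1⌋ = 8.
Subsquare: lon ⌊1.6397/0.0833333⌋ = 19 → t; lat ⌊0.4424/0.0416667⌋ = 10 → k.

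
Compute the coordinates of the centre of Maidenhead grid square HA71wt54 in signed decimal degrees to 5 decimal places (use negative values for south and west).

-88.18958, -24.12083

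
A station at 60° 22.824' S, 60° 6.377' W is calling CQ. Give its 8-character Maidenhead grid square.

FC99wo78

Add 180° to longitude and 90° to latitude: 119.89372, 29.61960.
Field: lon ⌊119.89372/20⌋ = 5 → F; lat ⌊29.61960/10⌋ = 2 → C.
Square: lon ⌊19.89372/2⌋ = 9; lat ⌊9.61960/1⌋ = 9.
Subsquare: lon ⌊1.89372/0.0833333⌋ = 22 → w; lat ⌊0.61960/0.0416667⌋ = 14 → o.
Extended square: lon ⌊0.06038/0.00833333⌋ = 7; lat ⌊0.03627/0.00416667⌋ = 8.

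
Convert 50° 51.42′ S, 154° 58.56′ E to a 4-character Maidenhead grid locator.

QD79

Add 180° to longitude and 90° to latitude: 334.98, 39.14.
Field: 334.98/20 → 16 → Q, 39.14/10 → 3 → D; chars QD.
Square: 14.98/2 → 7, 9.14/1 → 9; chars 79.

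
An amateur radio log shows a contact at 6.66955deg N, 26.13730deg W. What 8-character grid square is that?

HJ66wq30

Add 180° to longitude and 90° to latitude: 153.86270, 96.66955.
Field: lon ⌊153.86270/20⌋ = 7 → H; lat ⌊96.66955/10⌋ = 9 → J.
Square: lon ⌊13.86270/2⌋ = 6; lat ⌊6.66955/1⌋ = 6.
Subsquare: lon ⌊1.86270/0.0833333⌋ = 22 → w; lat ⌊0.66955/0.0416667⌋ = 16 → q.
Extended square: lon ⌊0.02937/0.00833333⌋ = 3; lat ⌊0.00288/0.00416667⌋ = 0.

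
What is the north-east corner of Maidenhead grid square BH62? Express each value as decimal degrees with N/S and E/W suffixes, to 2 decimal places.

17.00° S, 146.00° W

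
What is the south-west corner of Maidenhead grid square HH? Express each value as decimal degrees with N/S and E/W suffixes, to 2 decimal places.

20.00° S, 40.00° W

Field H=7, H=7: +7·20° lon, +7·10° lat → SW at lon -40°, lat -20°.
latitude 20.00° S, longitude 40.00° W.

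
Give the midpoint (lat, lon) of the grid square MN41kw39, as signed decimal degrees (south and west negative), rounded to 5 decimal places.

41.95625, 68.86250

Field M=12, N=13: +12·20° lon, +13·10° lat → SW at lon 60°, lat 40°.
Square 4, 1: +4·2° lon, +1·1° lat → SW at lon 68°, lat 41°.
Subsquare k=10, w=22: +10·0.0833333° lon, +22·0.0416667° lat → SW at lon 68.8333°, lat 41.9167°.
Extended square 3, 9: +3·0.00833333° lon, +9·0.00416667° lat → SW at lon 68.8583°, lat 41.9542°.
Cell spans 0.00833333° lon × 0.00416667° lat. Centre is SW corner plus half of each.
latitude 41.95625, longitude 68.86250.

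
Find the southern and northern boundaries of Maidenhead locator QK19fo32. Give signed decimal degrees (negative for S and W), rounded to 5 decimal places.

19.59167, 19.59583

Field Q=16, K=10: +16·20° lon, +10·10° lat → SW at lon 140°, lat 10°.
Square 1, 9: +1·2° lon, +9·1° lat → SW at lon 142°, lat 19°.
Subsquare f=5, o=14: +5·0.0833333° lon, +14·0.0416667° lat → SW at lon 142.417°, lat 19.5833°.
Extended square 3, 2: +3·0.00833333° lon, +2·0.00416667° lat → SW at lon 142.442°, lat 19.5917°.
Cell spans 0.00833333° lon × 0.00416667° lat.
south 19.59167, north 19.59583.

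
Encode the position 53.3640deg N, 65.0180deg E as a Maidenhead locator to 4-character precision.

MO23

Offset from 180°W / 90°S: lon 245.02°, lat 143.36°.
Field: lon ⌊245.02/20⌋ = 12 → M; lat ⌊143.36/10⌋ = 14 → O.
Square: lon ⌊5.02/2⌋ = 2; lat ⌊3.36/1⌋ = 3.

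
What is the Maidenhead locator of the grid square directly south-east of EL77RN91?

EL77sn00

Longitude extended square 9; +1 → 10, wraps to 0, carry into subsquare.
Longitude subsquare r = 17; +1 → 18 = s.
Latitude extended square 1; −1 → 0.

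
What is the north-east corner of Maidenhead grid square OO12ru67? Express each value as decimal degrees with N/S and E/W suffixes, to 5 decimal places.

Field O=14, O=14: +14·20° lon, +14·10° lat → SW at lon 100°, lat 50°.
Square 1, 2: +1·2° lon, +2·1° lat → SW at lon 102°, lat 52°.
Subsquare r=17, u=20: +17·0.0833333° lon, +20·0.0416667° lat → SW at lon 103.417°, lat 52.8333°.
Extended square 6, 7: +6·0.00833333° lon, +7·0.00416667° lat → SW at lon 103.467°, lat 52.8625°.
Cell spans 0.00833333° lon × 0.00416667° lat. NE corner is SW corner plus one full cell.
latitude 52.86667° N, longitude 103.47500° E.

52.86667° N, 103.47500° E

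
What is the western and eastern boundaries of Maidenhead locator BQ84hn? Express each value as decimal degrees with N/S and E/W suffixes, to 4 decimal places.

Field B=1, Q=16: +1·20° lon, +16·10° lat → SW at lon -160°, lat 70°.
Square 8, 4: +8·2° lon, +4·1° lat → SW at lon -144°, lat 74°.
Subsquare h=7, n=13: +7·0.0833333° lon, +13·0.0416667° lat → SW at lon -143.417°, lat 74.5417°.
Cell spans 0.0833333° lon × 0.0416667° lat.
west 143.4167° W, east 143.3333° W.

143.4167° W, 143.3333° W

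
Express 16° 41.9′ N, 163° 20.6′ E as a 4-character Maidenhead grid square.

RK16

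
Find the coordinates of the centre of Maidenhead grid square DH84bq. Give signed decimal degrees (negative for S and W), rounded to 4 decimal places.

-15.3125, -103.8750

Field D=3, H=7: +3·20° lon, +7·10° lat → SW at lon -120°, lat -20°.
Square 8, 4: +8·2° lon, +4·1° lat → SW at lon -104°, lat -16°.
Subsquare b=1, q=16: +1·0.0833333° lon, +16·0.0416667° lat → SW at lon -103.917°, lat -15.3333°.
Cell spans 0.0833333° lon × 0.0416667° lat. Centre is SW corner plus half of each.
latitude -15.3125, longitude -103.8750.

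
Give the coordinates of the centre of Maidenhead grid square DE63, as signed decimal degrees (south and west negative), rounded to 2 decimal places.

Field D=3, E=4: +3·20° lon, +4·10° lat → SW at lon -120°, lat -50°.
Square 6, 3: +6·2° lon, +3·1° lat → SW at lon -108°, lat -47°.
Cell spans 2° lon × 1° lat. Centre is SW corner plus half of each.
latitude -46.50, longitude -107.00.

-46.50, -107.00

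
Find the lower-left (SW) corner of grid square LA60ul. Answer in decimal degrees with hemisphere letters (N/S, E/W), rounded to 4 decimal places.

Field L=11, A=0: +11·20° lon, +0·10° lat → SW at lon 40°, lat -90°.
Square 6, 0: +6·2° lon, +0·1° lat → SW at lon 52°, lat -90°.
Subsquare u=20, l=11: +20·0.0833333° lon, +11·0.0416667° lat → SW at lon 53.6667°, lat -89.5417°.
latitude 89.5417° S, longitude 53.6667° E.

89.5417° S, 53.6667° E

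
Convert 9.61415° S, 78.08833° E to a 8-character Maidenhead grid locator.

Add 180° to longitude and 90° to latitude: 258.08833, 80.38585.
Field: lon ⌊258.08833/20⌋ = 12 → M; lat ⌊80.38585/10⌋ = 8 → I.
Square: lon ⌊18.08833/2⌋ = 9; lat ⌊0.38585/1⌋ = 0.
Subsquare: lon ⌊0.08833/0.0833333⌋ = 1 → b; lat ⌊0.38585/0.0416667⌋ = 9 → j.
Extended square: lon ⌊0.00500/0.00833333⌋ = 0; lat ⌊0.01085/0.00416667⌋ = 2.

MI90bj02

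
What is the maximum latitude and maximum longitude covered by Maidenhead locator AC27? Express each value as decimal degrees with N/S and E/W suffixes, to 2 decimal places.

62.00° S, 174.00° W

Field A=0, C=2: +0·20° lon, +2·10° lat → SW at lon -180°, lat -70°.
Square 2, 7: +2·2° lon, +7·1° lat → SW at lon -176°, lat -63°.
Cell spans 2° lon × 1° lat. NE corner is SW corner plus one full cell.
latitude 62.00° S, longitude 174.00° W.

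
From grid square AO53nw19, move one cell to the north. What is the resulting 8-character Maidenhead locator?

Latitude extended square 9; +1 → 10, wraps to 0, carry into subsquare.
Latitude subsquare w = 22; +1 → 23 = x.
The longitude characters are unchanged.

AO53nx10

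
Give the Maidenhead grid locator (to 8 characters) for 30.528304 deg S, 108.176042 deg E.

Add 180° to longitude and 90° to latitude: 288.17604, 59.47170.
Field (20°×10°, letters A–R): lon ⌊288.17604/20⌋ = 14 → O; lat ⌊59.47170/10⌋ = 5 → F.
Square (2°×1°, digits 0–9): lon ⌊8.17604/2⌋ = 4; lat ⌊9.47170/1⌋ = 9.
Subsquare (5′×2.5′, letters a–x): lon ⌊0.17604/0.0833333⌋ = 2 → c; lat ⌊0.47170/0.0416667⌋ = 11 → l.
Extended square (30″×15″, digits 0–9): lon ⌊0.00938/0.00833333⌋ = 1; lat ⌊0.01336/0.00416667⌋ = 3.

OF49cl13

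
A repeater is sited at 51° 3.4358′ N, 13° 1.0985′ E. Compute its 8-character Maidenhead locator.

Add 180° to longitude and 90° to latitude: 193.01831, 141.05726.
Field: lon ⌊193.01831/20⌋ = 9 → J; lat ⌊141.05726/10⌋ = 14 → O.
Square: lon ⌊13.01831/2⌋ = 6; lat ⌊1.05726/1⌋ = 1.
Subsquare: lon ⌊1.01831/0.0833333⌋ = 12 → m; lat ⌊0.05726/0.0416667⌋ = 1 → b.
Extended square: lon ⌊0.01831/0.00833333⌋ = 2; lat ⌊0.01560/0.00416667⌋ = 3.

JO61mb23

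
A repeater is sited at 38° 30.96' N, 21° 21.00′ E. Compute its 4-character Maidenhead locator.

KM08

Add 180° to longitude and 90° to latitude: 201.35, 128.52.
Field: lon ⌊201.35/20⌋ = 10 → K; lat ⌊128.52/10⌋ = 12 → M.
Square: lon ⌊1.35/2⌋ = 0; lat ⌊8.52/1⌋ = 8.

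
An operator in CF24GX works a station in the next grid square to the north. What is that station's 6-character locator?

Latitude subsquare x = 23; +1 → 24, wraps to 0 = a, carry into square.
Latitude square 4; +1 → 5.
The longitude characters are unchanged.

CF25ga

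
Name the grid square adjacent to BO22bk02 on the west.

Longitude extended square 0; −1 → -1, wraps to 9, carry into subsquare.
Longitude subsquare b = 1; −1 → 0 = a.
The latitude characters are unchanged.

BO22ak92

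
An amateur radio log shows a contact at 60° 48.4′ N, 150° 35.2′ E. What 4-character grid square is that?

Add 180° to longitude and 90° to latitude: 330.59, 150.81.
Field: 330.59/20 → 16 → Q, 150.81/10 → 15 → P; chars QP.
Square: 10.59/2 → 5, 0.81/1 → 0; chars 50.

QP50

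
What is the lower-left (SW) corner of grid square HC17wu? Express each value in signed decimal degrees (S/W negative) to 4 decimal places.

-62.1667, -36.1667

Field H=7, C=2: +7·20° lon, +2·10° lat → SW at lon -40°, lat -70°.
Square 1, 7: +1·2° lon, +7·1° lat → SW at lon -38°, lat -63°.
Subsquare w=22, u=20: +22·0.0833333° lon, +20·0.0416667° lat → SW at lon -36.1667°, lat -62.1667°.
latitude -62.1667, longitude -36.1667.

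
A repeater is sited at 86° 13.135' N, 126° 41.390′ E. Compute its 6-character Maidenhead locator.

Offset from 180°W / 90°S: lon 306.6898°, lat 176.2189°.
Field: lon ⌊306.6898/20⌋ = 15 → P; lat ⌊176.2189/10⌋ = 17 → R.
Square: lon ⌊6.6898/2⌋ = 3; lat ⌊6.2189/1⌋ = 6.
Subsquare: lon ⌊0.6898/0.0833333⌋ = 8 → i; lat ⌊0.2189/0.0416667⌋ = 5 → f.

PR36if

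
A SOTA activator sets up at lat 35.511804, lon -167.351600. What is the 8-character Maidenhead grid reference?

Add 180° to longitude and 90° to latitude: 12.64840, 125.51180.
Field: lon ⌊12.64840/20⌋ = 0 → A; lat ⌊125.51180/10⌋ = 12 → M.
Square: lon ⌊12.64840/2⌋ = 6; lat ⌊5.51180/1⌋ = 5.
Subsquare: lon ⌊0.64840/0.0833333⌋ = 7 → h; lat ⌊0.51180/0.0416667⌋ = 12 → m.
Extended square: lon ⌊0.06507/0.00833333⌋ = 7; lat ⌊0.01180/0.00416667⌋ = 2.

AM65hm72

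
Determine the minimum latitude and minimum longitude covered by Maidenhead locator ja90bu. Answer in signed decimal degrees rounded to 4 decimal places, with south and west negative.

Field J=9, A=0: +9·20° lon, +0·10° lat → SW at lon 0°, lat -90°.
Square 9, 0: +9·2° lon, +0·1° lat → SW at lon 18°, lat -90°.
Subsquare b=1, u=20: +1·0.0833333° lon, +20·0.0416667° lat → SW at lon 18.0833°, lat -89.1667°.
latitude -89.1667, longitude 18.0833.

-89.1667, 18.0833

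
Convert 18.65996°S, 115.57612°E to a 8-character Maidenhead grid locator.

OH71si91

Offset from 180°W / 90°S: lon 295.57612°, lat 71.34004°.
Field (20°×10°, letters A–R): 295.57612/20 → 14 → O, 71.34004/10 → 7 → H; chars OH.
Square (2°×1°, digits 0–9): 15.57612/2 → 7, 1.34004/1 → 1; chars 71.
Subsquare (5′×2.5′, letters a–x): 1.57612/0.0833333 → 18 → s, 0.34004/0.0416667 → 8 → i; chars si.
Extended square (30″×15″, digits 0–9): 0.07612/0.00833333 → 9, 0.00671/0.00416667 → 1; chars 91.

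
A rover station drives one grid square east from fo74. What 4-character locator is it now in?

FO84

Longitude square 7; +1 → 8.
The latitude characters are unchanged.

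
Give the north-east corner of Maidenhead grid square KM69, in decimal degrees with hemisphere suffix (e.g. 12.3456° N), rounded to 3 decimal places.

Field K=10, M=12: +10·20° lon, +12·10° lat → SW at lon 20°, lat 30°.
Square 6, 9: +6·2° lon, +9·1° lat → SW at lon 32°, lat 39°.
Cell spans 2° lon × 1° lat. NE corner is SW corner plus one full cell.
latitude 40.000° N, longitude 34.000° E.

40.000° N, 34.000° E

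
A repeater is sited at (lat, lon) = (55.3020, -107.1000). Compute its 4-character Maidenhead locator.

DO65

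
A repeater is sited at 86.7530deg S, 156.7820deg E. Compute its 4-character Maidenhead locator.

QA83

Add 180° to longitude and 90° to latitude: 336.78, 3.25.
Field: lon ⌊336.78/20⌋ = 16 → Q; lat ⌊3.25/10⌋ = 0 → A.
Square: lon ⌊16.78/2⌋ = 8; lat ⌊3.25/1⌋ = 3.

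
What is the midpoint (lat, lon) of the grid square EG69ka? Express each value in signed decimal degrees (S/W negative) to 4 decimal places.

-20.9792, -87.1250

Field E=4, G=6: +4·20° lon, +6·10° lat → SW at lon -100°, lat -30°.
Square 6, 9: +6·2° lon, +9·1° lat → SW at lon -88°, lat -21°.
Subsquare k=10, a=0: +10·0.0833333° lon, +0·0.0416667° lat → SW at lon -87.1667°, lat -21°.
Cell spans 0.0833333° lon × 0.0416667° lat. Centre is SW corner plus half of each.
latitude -20.9792, longitude -87.1250.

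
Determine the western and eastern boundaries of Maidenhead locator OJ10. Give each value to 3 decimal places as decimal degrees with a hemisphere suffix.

102.000° E, 104.000° E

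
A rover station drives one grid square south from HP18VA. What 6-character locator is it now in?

Latitude subsquare a = 0; −1 → -1, wraps to 23 = x, carry into square.
Latitude square 8; −1 → 7.
The longitude characters are unchanged.

HP17vx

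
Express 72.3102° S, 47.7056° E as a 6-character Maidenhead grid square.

LB37uq

Shift to the Maidenhead origin (180°W, 90°S): lon 227.7056, lat 17.6898.
Field (20°×10°, letters A–R): lon ⌊227.7056/20⌋ = 11 → L; lat ⌊17.6898/10⌋ = 1 → B.
Square (2°×1°, digits 0–9): lon ⌊7.7056/2⌋ = 3; lat ⌊7.6898/1⌋ = 7.
Subsquare (5′×2.5′, letters a–x): lon ⌊1.7056/0.0833333⌋ = 20 → u; lat ⌊0.6898/0.0416667⌋ = 16 → q.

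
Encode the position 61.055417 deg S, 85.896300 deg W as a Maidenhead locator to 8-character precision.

EC78bw26

Add 180° to longitude and 90° to latitude: 94.10370, 28.94458.
Field: lon ⌊94.10370/20⌋ = 4 → E; lat ⌊28.94458/10⌋ = 2 → C.
Square: lon ⌊14.10370/2⌋ = 7; lat ⌊8.94458/1⌋ = 8.
Subsquare: lon ⌊0.10370/0.0833333⌋ = 1 → b; lat ⌊0.94458/0.0416667⌋ = 22 → w.
Extended square: lon ⌊0.02037/0.00833333⌋ = 2; lat ⌊0.02792/0.00416667⌋ = 6.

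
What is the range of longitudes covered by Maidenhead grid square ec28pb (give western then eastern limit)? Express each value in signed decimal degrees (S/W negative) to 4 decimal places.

Field E=4, C=2: +4·20° lon, +2·10° lat → SW at lon -100°, lat -70°.
Square 2, 8: +2·2° lon, +8·1° lat → SW at lon -96°, lat -62°.
Subsquare p=15, b=1: +15·0.0833333° lon, +1·0.0416667° lat → SW at lon -94.75°, lat -61.9583°.
Cell spans 0.0833333° lon × 0.0416667° lat.
west -94.7500, east -94.6667.

-94.7500, -94.6667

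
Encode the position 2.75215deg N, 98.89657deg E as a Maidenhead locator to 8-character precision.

Add 180° to longitude and 90° to latitude: 278.89657, 92.75215.
Field: 278.89657/20 → 13 → N, 92.75215/10 → 9 → J; chars NJ.
Square: 18.89657/2 → 9, 2.75215/1 → 2; chars 92.
Subsquare: 0.89657/0.0833333 → 10 → k, 0.75215/0.0416667 → 18 → s; chars ks.
Extended square: 0.06324/0.00833333 → 7, 0.00215/0.00416667 → 0; chars 70.

NJ92ks70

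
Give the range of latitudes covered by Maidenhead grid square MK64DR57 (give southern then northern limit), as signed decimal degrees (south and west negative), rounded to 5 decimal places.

14.73750, 14.74167

Field M=12, K=10: +12·20° lon, +10·10° lat → SW at lon 60°, lat 10°.
Square 6, 4: +6·2° lon, +4·1° lat → SW at lon 72°, lat 14°.
Subsquare d=3, r=17: +3·0.0833333° lon, +17·0.0416667° lat → SW at lon 72.25°, lat 14.7083°.
Extended square 5, 7: +5·0.00833333° lon, +7·0.00416667° lat → SW at lon 72.2917°, lat 14.7375°.
Cell spans 0.00833333° lon × 0.00416667° lat.
south 14.73750, north 14.74167.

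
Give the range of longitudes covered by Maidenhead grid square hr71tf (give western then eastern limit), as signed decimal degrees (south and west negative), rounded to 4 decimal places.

-24.4167, -24.3333

Field H=7, R=17: +7·20° lon, +17·10° lat → SW at lon -40°, lat 80°.
Square 7, 1: +7·2° lon, +1·1° lat → SW at lon -26°, lat 81°.
Subsquare t=19, f=5: +19·0.0833333° lon, +5·0.0416667° lat → SW at lon -24.4167°, lat 81.2083°.
Cell spans 0.0833333° lon × 0.0416667° lat.
west -24.4167, east -24.3333.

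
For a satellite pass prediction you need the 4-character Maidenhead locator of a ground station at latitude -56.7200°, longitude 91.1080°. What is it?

Offset from 180°W / 90°S: lon 271.11°, lat 33.28°.
Field (20°×10°, letters A–R): lon ⌊271.11/20⌋ = 13 → N; lat ⌊33.28/10⌋ = 3 → D.
Square (2°×1°, digits 0–9): lon ⌊11.11/2⌋ = 5; lat ⌊3.28/1⌋ = 3.

ND53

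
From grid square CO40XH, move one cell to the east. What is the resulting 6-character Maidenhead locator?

CO50ah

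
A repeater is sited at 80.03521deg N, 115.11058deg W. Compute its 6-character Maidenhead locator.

DR20ka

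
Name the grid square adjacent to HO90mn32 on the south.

Latitude extended square 2; −1 → 1.
The longitude characters are unchanged.

HO90mn31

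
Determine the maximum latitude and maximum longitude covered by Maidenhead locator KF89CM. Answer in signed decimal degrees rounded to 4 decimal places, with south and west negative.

-30.4583, 36.2500

Field K=10, F=5: +10·20° lon, +5·10° lat → SW at lon 20°, lat -40°.
Square 8, 9: +8·2° lon, +9·1° lat → SW at lon 36°, lat -31°.
Subsquare c=2, m=12: +2·0.0833333° lon, +12·0.0416667° lat → SW at lon 36.1667°, lat -30.5°.
Cell spans 0.0833333° lon × 0.0416667° lat. NE corner is SW corner plus one full cell.
latitude -30.4583, longitude 36.2500.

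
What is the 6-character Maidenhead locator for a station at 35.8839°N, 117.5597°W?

Shift to the Maidenhead origin (180°W, 90°S): lon 62.4403, lat 125.8839.
Field: lon ⌊62.4403/20⌋ = 3 → D; lat ⌊125.8839/10⌋ = 12 → M.
Square: lon ⌊2.4403/2⌋ = 1; lat ⌊5.8839/1⌋ = 5.
Subsquare: lon ⌊0.4403/0.0833333⌋ = 5 → f; lat ⌊0.8839/0.0416667⌋ = 21 → v.

DM15fv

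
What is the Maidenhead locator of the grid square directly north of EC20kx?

EC21ka

Latitude subsquare x = 23; +1 → 24, wraps to 0 = a, carry into square.
Latitude square 0; +1 → 1.
The longitude characters are unchanged.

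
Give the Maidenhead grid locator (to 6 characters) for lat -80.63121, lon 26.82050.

KA39ji

Shift to the Maidenhead origin (180°W, 90°S): lon 206.8205, lat 9.3688.
Field: lon ⌊206.8205/20⌋ = 10 → K; lat ⌊9.3688/10⌋ = 0 → A.
Square: lon ⌊6.8205/2⌋ = 3; lat ⌊9.3688/1⌋ = 9.
Subsquare: lon ⌊0.8205/0.0833333⌋ = 9 → j; lat ⌊0.3688/0.0416667⌋ = 8 → i.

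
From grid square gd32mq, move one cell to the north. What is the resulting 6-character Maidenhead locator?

Latitude subsquare q = 16; +1 → 17 = r.
The longitude characters are unchanged.

GD32mr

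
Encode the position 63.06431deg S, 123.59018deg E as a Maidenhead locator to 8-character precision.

Add 180° to longitude and 90° to latitude: 303.59018, 26.93569.
Field (20°×10°, letters A–R): lon ⌊303.59018/20⌋ = 15 → P; lat ⌊26.93569/10⌋ = 2 → C.
Square (2°×1°, digits 0–9): lon ⌊3.59018/2⌋ = 1; lat ⌊6.93569/1⌋ = 6.
Subsquare (5′×2.5′, letters a–x): lon ⌊1.59018/0.0833333⌋ = 19 → t; lat ⌊0.93569/0.0416667⌋ = 22 → w.
Extended square (30″×15″, digits 0–9): lon ⌊0.00685/0.00833333⌋ = 0; lat ⌊0.01902/0.00416667⌋ = 4.

PC16tw04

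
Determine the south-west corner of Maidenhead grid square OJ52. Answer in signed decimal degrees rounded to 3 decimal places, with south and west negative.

Field O=14, J=9: +14·20° lon, +9·10° lat → SW at lon 100°, lat 0°.
Square 5, 2: +5·2° lon, +2·1° lat → SW at lon 110°, lat 2°.
latitude 2.000, longitude 110.000.

2.000, 110.000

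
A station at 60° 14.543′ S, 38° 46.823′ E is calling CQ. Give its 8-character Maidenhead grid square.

Offset from 180°W / 90°S: lon 218.78038°, lat 29.75762°.
Field: 218.78038/20 → 10 → K, 29.75762/10 → 2 → C; chars KC.
Square: 18.78038/2 → 9, 9.75762/1 → 9; chars 99.
Subsquare: 0.78038/0.0833333 → 9 → j, 0.75762/0.0416667 → 18 → s; chars js.
Extended square: 0.03038/0.00833333 → 3, 0.00762/0.00416667 → 1; chars 31.

KC99js31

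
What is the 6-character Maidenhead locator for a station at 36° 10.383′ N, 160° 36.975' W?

Offset from 180°W / 90°S: lon 19.3837°, lat 126.1731°.
Field: 19.3837/20 → 0 → A, 126.1731/10 → 12 → M; chars AM.
Square: 19.3837/2 → 9, 6.1731/1 → 6; chars 96.
Subsquare: 1.3837/0.0833333 → 16 → q, 0.1731/0.0416667 → 4 → e; chars qe.

AM96qe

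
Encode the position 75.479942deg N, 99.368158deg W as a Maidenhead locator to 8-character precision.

Shift to the Maidenhead origin (180°W, 90°S): lon 80.63184, lat 165.47994.
Field (20°×10°, letters A–R): 80.63184/20 → 4 → E, 165.47994/10 → 16 → Q; chars EQ.
Square (2°×1°, digits 0–9): 0.63184/2 → 0, 5.47994/1 → 5; chars 05.
Subsquare (5′×2.5′, letters a–x): 0.63184/0.0833333 → 7 → h, 0.47994/0.0416667 → 11 → l; chars hl.
Extended square (30″×15″, digits 0–9): 0.04851/0.00833333 → 5, 0.02161/0.00416667 → 5; chars 55.

EQ05hl55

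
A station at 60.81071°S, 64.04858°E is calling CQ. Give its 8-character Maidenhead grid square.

Offset from 180°W / 90°S: lon 244.04858°, lat 29.18929°.
Field: lon ⌊244.04858/20⌋ = 12 → M; lat ⌊29.18929/10⌋ = 2 → C.
Square: lon ⌊4.04858/2⌋ = 2; lat ⌊9.18929/1⌋ = 9.
Subsquare: lon ⌊0.04858/0.0833333⌋ = 0 → a; lat ⌊0.18929/0.0416667⌋ = 4 → e.
Extended square: lon ⌊0.04858/0.00833333⌋ = 5; lat ⌊0.02262/0.00416667⌋ = 5.

MC29ae55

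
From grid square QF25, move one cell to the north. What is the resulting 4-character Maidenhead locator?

Latitude square 5; +1 → 6.
The longitude characters are unchanged.

QF26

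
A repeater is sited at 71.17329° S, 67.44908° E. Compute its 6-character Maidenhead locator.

Offset from 180°W / 90°S: lon 247.4491°, lat 18.8267°.
Field: lon ⌊247.4491/20⌋ = 12 → M; lat ⌊18.8267/10⌋ = 1 → B.
Square: lon ⌊7.4491/2⌋ = 3; lat ⌊8.8267/1⌋ = 8.
Subsquare: lon ⌊1.4491/0.0833333⌋ = 17 → r; lat ⌊0.8267/0.0416667⌋ = 19 → t.

MB38rt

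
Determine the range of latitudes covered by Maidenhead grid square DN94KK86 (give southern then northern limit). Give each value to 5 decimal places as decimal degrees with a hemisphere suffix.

44.44167° N, 44.44583° N

Field D=3, N=13: +3·20° lon, +13·10° lat → SW at lon -120°, lat 40°.
Square 9, 4: +9·2° lon, +4·1° lat → SW at lon -102°, lat 44°.
Subsquare k=10, k=10: +10·0.0833333° lon, +10·0.0416667° lat → SW at lon -101.167°, lat 44.4167°.
Extended square 8, 6: +8·0.00833333° lon, +6·0.00416667° lat → SW at lon -101.1°, lat 44.4417°.
Cell spans 0.00833333° lon × 0.00416667° lat.
south 44.44167° N, north 44.44583° N.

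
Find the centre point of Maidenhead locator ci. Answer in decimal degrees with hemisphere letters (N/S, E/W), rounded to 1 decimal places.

Field C=2, I=8: +2·20° lon, +8·10° lat → SW at lon -140°, lat -10°.
Cell spans 20° lon × 10° lat. Centre is SW corner plus half of each.
latitude 5.0° S, longitude 130.0° W.

5.0° S, 130.0° W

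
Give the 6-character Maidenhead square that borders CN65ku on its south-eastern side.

CN65lt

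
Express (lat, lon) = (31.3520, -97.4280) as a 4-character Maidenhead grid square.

EM11

Shift to the Maidenhead origin (180°W, 90°S): lon 82.57, lat 121.35.
Field (20°×10°, letters A–R): lon ⌊82.57/20⌋ = 4 → E; lat ⌊121.35/10⌋ = 12 → M.
Square (2°×1°, digits 0–9): lon ⌊2.57/2⌋ = 1; lat ⌊1.35/1⌋ = 1.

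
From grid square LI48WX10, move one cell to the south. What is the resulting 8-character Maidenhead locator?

Latitude extended square 0; −1 → -1, wraps to 9, carry into subsquare.
Latitude subsquare x = 23; −1 → 22 = w.
The longitude characters are unchanged.

LI48ww19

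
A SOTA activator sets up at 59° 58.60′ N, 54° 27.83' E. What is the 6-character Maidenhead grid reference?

Add 180° to longitude and 90° to latitude: 234.4638, 149.9767.
Field: 234.4638/20 → 11 → L, 149.9767/10 → 14 → O; chars LO.
Square: 14.4638/2 → 7, 9.9767/1 → 9; chars 79.
Subsquare: 0.4638/0.0833333 → 5 → f, 0.9767/0.0416667 → 23 → x; chars fx.

LO79fx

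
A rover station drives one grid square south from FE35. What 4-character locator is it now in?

FE34

Latitude square 5; −1 → 4.
The longitude characters are unchanged.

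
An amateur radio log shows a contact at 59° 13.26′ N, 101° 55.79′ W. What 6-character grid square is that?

DO99af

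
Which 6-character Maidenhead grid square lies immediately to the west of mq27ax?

Longitude subsquare a = 0; −1 → -1, wraps to 23 = x, carry into square.
Longitude square 2; −1 → 1.
The latitude characters are unchanged.

MQ17xx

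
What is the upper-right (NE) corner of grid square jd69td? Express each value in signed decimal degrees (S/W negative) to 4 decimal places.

-50.8333, 13.6667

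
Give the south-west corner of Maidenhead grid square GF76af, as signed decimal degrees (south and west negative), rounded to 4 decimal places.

Field G=6, F=5: +6·20° lon, +5·10° lat → SW at lon -60°, lat -40°.
Square 7, 6: +7·2° lon, +6·1° lat → SW at lon -46°, lat -34°.
Subsquare a=0, f=5: +0·0.0833333° lon, +5·0.0416667° lat → SW at lon -46°, lat -33.7917°.
latitude -33.7917, longitude -46.0000.

-33.7917, -46.0000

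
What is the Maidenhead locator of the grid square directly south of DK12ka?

DK11kx

Latitude subsquare a = 0; −1 → -1, wraps to 23 = x, carry into square.
Latitude square 2; −1 → 1.
The longitude characters are unchanged.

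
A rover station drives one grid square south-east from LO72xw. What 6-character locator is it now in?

LO82av

Longitude subsquare x = 23; +1 → 24, wraps to 0 = a, carry into square.
Longitude square 7; +1 → 8.
Latitude subsquare w = 22; −1 → 21 = v.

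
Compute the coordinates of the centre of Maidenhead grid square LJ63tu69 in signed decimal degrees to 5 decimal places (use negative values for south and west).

Field L=11, J=9: +11·20° lon, +9·10° lat → SW at lon 40°, lat 0°.
Square 6, 3: +6·2° lon, +3·1° lat → SW at lon 52°, lat 3°.
Subsquare t=19, u=20: +19·0.0833333° lon, +20·0.0416667° lat → SW at lon 53.5833°, lat 3.83333°.
Extended square 6, 9: +6·0.00833333° lon, +9·0.00416667° lat → SW at lon 53.6333°, lat 3.87083°.
Cell spans 0.00833333° lon × 0.00416667° lat. Centre is SW corner plus half of each.
latitude 3.87292, longitude 53.63750.

3.87292, 53.63750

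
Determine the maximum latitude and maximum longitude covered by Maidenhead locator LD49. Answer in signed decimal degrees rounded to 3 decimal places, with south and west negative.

Field L=11, D=3: +11·20° lon, +3·10° lat → SW at lon 40°, lat -60°.
Square 4, 9: +4·2° lon, +9·1° lat → SW at lon 48°, lat -51°.
Cell spans 2° lon × 1° lat. NE corner is SW corner plus one full cell.
latitude -50.000, longitude 50.000.

-50.000, 50.000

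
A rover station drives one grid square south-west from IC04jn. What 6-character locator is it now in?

IC04im

Longitude subsquare j = 9; −1 → 8 = i.
Latitude subsquare n = 13; −1 → 12 = m.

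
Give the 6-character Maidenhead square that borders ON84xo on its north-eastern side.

ON94ap

Longitude subsquare x = 23; +1 → 24, wraps to 0 = a, carry into square.
Longitude square 8; +1 → 9.
Latitude subsquare o = 14; +1 → 15 = p.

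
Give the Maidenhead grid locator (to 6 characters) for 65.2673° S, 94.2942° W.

EC24ur

Add 180° to longitude and 90° to latitude: 85.7058, 24.7327.
Field: 85.7058/20 → 4 → E, 24.7327/10 → 2 → C; chars EC.
Square: 5.7058/2 → 2, 4.7327/1 → 4; chars 24.
Subsquare: 1.7058/0.0833333 → 20 → u, 0.7327/0.0416667 → 17 → r; chars ur.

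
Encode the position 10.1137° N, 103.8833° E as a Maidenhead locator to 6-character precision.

Shift to the Maidenhead origin (180°W, 90°S): lon 283.8833, lat 100.1137.
Field: 283.8833/20 → 14 → O, 100.1137/10 → 10 → K; chars OK.
Square: 3.8833/2 → 1, 0.1137/1 → 0; chars 10.
Subsquare: 1.8833/0.0833333 → 22 → w, 0.1137/0.0416667 → 2 → c; chars wc.

OK10wc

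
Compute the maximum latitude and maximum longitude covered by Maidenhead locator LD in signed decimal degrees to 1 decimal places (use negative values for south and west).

Field L=11, D=3: +11·20° lon, +3·10° lat → SW at lon 40°, lat -60°.
Cell spans 20° lon × 10° lat. NE corner is SW corner plus one full cell.
latitude -50.0, longitude 60.0.

-50.0, 60.0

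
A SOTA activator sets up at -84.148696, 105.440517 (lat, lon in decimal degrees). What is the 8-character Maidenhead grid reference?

Shift to the Maidenhead origin (180°W, 90°S): lon 285.44052, lat 5.85130.
Field (20°×10°, letters A–R): 285.44052/20 → 14 → O, 5.85130/10 → 0 → A; chars OA.
Square (2°×1°, digits 0–9): 5.44052/2 → 2, 5.85130/1 → 5; chars 25.
Subsquare (5′×2.5′, letters a–x): 1.44052/0.0833333 → 17 → r, 0.85130/0.0416667 → 20 → u; chars ru.
Extended square (30″×15″, digits 0–9): 0.02385/0.00833333 → 2, 0.01797/0.00416667 → 4; chars 24.

OA25ru24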